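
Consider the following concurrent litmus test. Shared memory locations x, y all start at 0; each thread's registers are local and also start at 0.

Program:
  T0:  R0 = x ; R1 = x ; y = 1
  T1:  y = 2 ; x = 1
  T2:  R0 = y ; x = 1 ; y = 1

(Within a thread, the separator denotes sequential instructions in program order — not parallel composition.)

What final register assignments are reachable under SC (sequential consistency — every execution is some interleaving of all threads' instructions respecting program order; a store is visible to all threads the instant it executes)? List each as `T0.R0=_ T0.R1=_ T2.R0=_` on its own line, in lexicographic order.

T0.R0=0 T0.R1=0 T2.R0=0
T0.R0=0 T0.R1=0 T2.R0=1
T0.R0=0 T0.R1=0 T2.R0=2
T0.R0=0 T0.R1=1 T2.R0=0
T0.R0=0 T0.R1=1 T2.R0=1
T0.R0=0 T0.R1=1 T2.R0=2
T0.R0=1 T0.R1=1 T2.R0=0
T0.R0=1 T0.R1=1 T2.R0=1
T0.R0=1 T0.R1=1 T2.R0=2

outcome vector order: (T0.R0,T0.R1,T2.R0)
|SC outcomes| = 9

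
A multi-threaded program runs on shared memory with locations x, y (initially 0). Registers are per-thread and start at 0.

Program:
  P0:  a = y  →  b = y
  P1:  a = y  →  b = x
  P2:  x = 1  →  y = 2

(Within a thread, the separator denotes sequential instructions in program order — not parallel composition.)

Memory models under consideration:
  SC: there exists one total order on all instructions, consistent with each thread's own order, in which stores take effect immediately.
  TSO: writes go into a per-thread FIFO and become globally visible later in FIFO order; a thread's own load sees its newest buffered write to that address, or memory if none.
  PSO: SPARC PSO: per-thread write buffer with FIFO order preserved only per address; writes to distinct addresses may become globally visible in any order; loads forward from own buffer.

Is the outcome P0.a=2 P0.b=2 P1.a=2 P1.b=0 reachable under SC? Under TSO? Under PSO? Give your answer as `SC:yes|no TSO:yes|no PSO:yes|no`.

SC:no TSO:no PSO:yes

outcome vector order: (P0.a,P0.b,P1.a,P1.b)
SC: 9 outcomes — {0/0/0/0; 0/0/0/1; 0/0/2/1; 0/2/0/0; 0/2/0/1; 0/2/2/1; 2/2/0/0; 2/2/0/1; 2/2/2/1}
TSO: 9 outcomes — {0/0/0/0; 0/0/0/1; 0/0/2/1; 0/2/0/0; 0/2/0/1; 0/2/2/1; 2/2/0/0; 2/2/0/1; 2/2/2/1}
PSO: 12 outcomes — {0/0/0/0; 0/0/0/1; 0/0/2/0; 0/0/2/1; 0/2/0/0; 0/2/0/1; 0/2/2/0; 0/2/2/1; 2/2/0/0; 2/2/0/1; 2/2/2/0; 2/2/2/1}
target 2/2/2/0 ∈ {PSO}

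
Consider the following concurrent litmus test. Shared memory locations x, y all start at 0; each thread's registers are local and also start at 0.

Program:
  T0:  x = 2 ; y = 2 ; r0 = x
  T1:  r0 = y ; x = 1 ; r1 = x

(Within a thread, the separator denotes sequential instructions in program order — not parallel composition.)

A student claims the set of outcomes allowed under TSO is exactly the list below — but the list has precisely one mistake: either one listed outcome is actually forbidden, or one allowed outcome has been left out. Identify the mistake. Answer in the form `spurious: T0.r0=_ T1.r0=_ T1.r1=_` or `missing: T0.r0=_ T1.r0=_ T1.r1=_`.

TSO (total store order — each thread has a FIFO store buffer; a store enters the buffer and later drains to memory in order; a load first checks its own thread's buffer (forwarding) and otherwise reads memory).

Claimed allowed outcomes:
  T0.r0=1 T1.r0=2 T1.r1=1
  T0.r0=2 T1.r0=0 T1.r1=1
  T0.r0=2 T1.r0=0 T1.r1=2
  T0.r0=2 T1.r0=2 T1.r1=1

missing: T0.r0=1 T1.r0=0 T1.r1=1

outcome vector order: (T0.r0,T1.r0,T1.r1)
TSO: 5 outcomes — {101; 121; 201; 202; 221}
TSO∖claimed = {101}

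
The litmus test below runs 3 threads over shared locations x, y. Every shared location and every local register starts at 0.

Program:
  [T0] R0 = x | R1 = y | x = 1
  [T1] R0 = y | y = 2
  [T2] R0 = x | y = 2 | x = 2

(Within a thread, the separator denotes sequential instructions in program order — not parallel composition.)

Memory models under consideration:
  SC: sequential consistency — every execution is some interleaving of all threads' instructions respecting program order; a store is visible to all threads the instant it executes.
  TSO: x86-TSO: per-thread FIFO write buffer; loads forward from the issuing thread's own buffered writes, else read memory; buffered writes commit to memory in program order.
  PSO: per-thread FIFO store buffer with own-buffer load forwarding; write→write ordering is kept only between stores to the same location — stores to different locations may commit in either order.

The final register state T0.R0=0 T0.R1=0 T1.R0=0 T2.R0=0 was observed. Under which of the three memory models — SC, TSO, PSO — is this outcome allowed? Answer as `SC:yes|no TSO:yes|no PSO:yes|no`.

SC:yes TSO:yes PSO:yes

outcome vector order: (T0.R0,T0.R1,T1.R0,T2.R0)
SC: 9 outcomes — {(0,0,0,0) (0,0,0,1) (0,0,2,0) (0,0,2,1) (0,2,0,0) (0,2,0,1) (0,2,2,0) (2,2,0,0) (2,2,2,0)}
TSO: 9 outcomes — {(0,0,0,0) (0,0,0,1) (0,0,2,0) (0,0,2,1) (0,2,0,0) (0,2,0,1) (0,2,2,0) (2,2,0,0) (2,2,2,0)}
PSO: 11 outcomes — {(0,0,0,0) (0,0,0,1) (0,0,2,0) (0,0,2,1) (0,2,0,0) (0,2,0,1) (0,2,2,0) (2,0,0,0) (2,0,2,0) (2,2,0,0) (2,2,2,0)}
target (0,0,0,0) ∈ {SC,TSO,PSO}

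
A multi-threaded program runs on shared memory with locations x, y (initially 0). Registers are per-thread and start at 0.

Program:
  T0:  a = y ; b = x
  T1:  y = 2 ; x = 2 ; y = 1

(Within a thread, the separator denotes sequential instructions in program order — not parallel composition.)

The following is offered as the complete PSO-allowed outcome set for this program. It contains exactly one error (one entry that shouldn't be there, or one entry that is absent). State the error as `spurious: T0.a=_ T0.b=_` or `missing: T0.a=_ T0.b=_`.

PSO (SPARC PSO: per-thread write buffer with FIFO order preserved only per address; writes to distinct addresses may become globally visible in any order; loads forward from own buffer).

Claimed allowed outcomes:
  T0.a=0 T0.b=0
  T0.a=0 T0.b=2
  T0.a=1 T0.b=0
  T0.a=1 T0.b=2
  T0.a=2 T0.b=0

missing: T0.a=2 T0.b=2

outcome vector order: (T0.a,T0.b)
[PSO] allowed = {(0,0); (0,2); (1,0); (1,2); (2,0); (2,2)}
PSO∖claimed = {(2,2)}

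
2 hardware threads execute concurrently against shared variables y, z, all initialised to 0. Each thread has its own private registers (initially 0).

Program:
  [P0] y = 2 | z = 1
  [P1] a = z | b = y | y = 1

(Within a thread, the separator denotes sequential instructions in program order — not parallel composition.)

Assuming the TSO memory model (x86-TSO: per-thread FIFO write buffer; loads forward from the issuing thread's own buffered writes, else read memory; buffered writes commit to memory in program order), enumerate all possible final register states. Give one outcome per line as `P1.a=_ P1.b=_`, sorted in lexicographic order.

outcome vector order: (P1.a,P1.b)
|TSO outcomes| = 3

P1.a=0 P1.b=0
P1.a=0 P1.b=2
P1.a=1 P1.b=2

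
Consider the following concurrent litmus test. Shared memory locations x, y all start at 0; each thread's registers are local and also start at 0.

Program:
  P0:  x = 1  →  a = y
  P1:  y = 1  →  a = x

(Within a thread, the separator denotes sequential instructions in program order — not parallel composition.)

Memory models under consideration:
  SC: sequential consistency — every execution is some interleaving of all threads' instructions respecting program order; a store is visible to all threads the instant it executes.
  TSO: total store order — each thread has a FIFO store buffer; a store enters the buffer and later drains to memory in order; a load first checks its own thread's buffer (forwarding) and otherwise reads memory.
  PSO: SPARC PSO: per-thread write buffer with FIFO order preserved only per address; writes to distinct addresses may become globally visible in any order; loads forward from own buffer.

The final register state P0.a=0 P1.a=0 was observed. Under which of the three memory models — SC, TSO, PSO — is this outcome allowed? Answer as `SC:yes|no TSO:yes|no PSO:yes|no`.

outcome vector order: (P0.a,P1.a)
[SC] allowed = {(0,1); (1,0); (1,1)}
[TSO] allowed = {(0,0); (0,1); (1,0); (1,1)}
[PSO] allowed = {(0,0); (0,1); (1,0); (1,1)}
target (0,0) ∈ {TSO,PSO}

SC:no TSO:yes PSO:yes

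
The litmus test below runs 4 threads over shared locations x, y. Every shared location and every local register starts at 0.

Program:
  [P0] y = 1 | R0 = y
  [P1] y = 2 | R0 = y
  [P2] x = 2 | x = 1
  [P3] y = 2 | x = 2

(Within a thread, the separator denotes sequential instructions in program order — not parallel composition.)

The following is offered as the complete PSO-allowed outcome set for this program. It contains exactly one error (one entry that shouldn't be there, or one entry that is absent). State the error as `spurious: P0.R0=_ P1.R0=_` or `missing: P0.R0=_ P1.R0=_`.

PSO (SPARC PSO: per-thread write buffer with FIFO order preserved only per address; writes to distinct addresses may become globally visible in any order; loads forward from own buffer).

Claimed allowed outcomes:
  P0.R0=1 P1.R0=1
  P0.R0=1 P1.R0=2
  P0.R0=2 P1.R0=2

missing: P0.R0=2 P1.R0=1

outcome vector order: (P0.R0,P1.R0)
PSO: 4 outcomes — {(1,1); (1,2); (2,1); (2,2)}
PSO∖claimed = {(2,1)}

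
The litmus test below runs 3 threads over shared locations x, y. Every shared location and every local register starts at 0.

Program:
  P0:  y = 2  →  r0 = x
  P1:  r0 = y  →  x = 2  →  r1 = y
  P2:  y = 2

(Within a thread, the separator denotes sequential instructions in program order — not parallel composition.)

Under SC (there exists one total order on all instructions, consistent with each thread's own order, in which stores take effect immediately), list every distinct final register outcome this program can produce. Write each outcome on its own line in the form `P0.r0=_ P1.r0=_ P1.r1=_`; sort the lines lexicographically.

outcome vector order: (P0.r0,P1.r0,P1.r1)
|SC outcomes| = 5

P0.r0=0 P1.r0=0 P1.r1=2
P0.r0=0 P1.r0=2 P1.r1=2
P0.r0=2 P1.r0=0 P1.r1=0
P0.r0=2 P1.r0=0 P1.r1=2
P0.r0=2 P1.r0=2 P1.r1=2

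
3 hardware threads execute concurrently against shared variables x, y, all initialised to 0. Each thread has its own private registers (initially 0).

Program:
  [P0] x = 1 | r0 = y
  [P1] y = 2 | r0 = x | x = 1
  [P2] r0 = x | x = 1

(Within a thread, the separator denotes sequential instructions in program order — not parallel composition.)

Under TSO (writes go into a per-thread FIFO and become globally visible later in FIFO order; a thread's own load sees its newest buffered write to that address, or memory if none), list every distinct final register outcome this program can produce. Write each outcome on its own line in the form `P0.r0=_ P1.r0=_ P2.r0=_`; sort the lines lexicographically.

P0.r0=0 P1.r0=0 P2.r0=0
P0.r0=0 P1.r0=0 P2.r0=1
P0.r0=0 P1.r0=1 P2.r0=0
P0.r0=0 P1.r0=1 P2.r0=1
P0.r0=2 P1.r0=0 P2.r0=0
P0.r0=2 P1.r0=0 P2.r0=1
P0.r0=2 P1.r0=1 P2.r0=0
P0.r0=2 P1.r0=1 P2.r0=1

outcome vector order: (P0.r0,P1.r0,P2.r0)
|TSO outcomes| = 8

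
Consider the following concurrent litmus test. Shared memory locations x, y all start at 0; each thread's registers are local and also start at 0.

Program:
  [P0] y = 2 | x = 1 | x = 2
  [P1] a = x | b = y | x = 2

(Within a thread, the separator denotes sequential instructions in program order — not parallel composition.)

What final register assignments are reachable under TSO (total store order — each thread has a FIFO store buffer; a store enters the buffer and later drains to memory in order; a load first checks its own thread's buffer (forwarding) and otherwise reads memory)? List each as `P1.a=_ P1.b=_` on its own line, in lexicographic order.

outcome vector order: (P1.a,P1.b)
|TSO outcomes| = 4

P1.a=0 P1.b=0
P1.a=0 P1.b=2
P1.a=1 P1.b=2
P1.a=2 P1.b=2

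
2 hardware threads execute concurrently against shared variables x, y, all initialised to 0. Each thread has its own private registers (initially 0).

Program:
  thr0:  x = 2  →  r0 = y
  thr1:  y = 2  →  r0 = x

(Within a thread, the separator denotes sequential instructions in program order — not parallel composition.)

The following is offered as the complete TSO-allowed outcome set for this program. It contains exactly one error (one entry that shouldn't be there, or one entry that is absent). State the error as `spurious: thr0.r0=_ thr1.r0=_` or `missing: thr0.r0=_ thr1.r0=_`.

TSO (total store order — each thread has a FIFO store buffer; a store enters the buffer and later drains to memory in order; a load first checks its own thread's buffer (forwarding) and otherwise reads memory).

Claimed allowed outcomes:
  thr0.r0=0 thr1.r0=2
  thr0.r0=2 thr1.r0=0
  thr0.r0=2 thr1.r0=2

missing: thr0.r0=0 thr1.r0=0

outcome vector order: (thr0.r0,thr1.r0)
[TSO] allowed = {<0 0> <0 2> <2 0> <2 2>}
TSO∖claimed = {<0 0>}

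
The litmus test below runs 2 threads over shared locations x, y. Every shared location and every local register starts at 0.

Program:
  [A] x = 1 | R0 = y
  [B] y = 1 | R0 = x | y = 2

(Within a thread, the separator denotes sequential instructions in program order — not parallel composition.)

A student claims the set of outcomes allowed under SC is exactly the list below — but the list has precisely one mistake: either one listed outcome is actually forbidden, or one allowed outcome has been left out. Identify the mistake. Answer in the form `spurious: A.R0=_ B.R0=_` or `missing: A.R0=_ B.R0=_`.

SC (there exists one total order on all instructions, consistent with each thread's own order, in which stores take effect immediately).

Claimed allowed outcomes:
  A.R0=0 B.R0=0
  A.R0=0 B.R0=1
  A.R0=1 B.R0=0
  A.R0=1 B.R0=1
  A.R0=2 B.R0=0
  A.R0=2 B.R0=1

outcome vector order: (A.R0,B.R0)
[SC] allowed = {(0,1); (1,0); (1,1); (2,0); (2,1)}
claimed∖SC = {(0,0)}

spurious: A.R0=0 B.R0=0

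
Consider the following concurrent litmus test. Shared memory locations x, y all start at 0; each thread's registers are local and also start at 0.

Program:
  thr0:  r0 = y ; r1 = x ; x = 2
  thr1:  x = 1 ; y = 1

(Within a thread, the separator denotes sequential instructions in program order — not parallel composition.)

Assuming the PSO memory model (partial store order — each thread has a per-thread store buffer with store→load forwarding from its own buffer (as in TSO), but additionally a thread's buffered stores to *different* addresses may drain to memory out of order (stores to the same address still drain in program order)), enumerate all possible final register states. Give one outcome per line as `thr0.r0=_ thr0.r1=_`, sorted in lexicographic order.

thr0.r0=0 thr0.r1=0
thr0.r0=0 thr0.r1=1
thr0.r0=1 thr0.r1=0
thr0.r0=1 thr0.r1=1

outcome vector order: (thr0.r0,thr0.r1)
|PSO outcomes| = 4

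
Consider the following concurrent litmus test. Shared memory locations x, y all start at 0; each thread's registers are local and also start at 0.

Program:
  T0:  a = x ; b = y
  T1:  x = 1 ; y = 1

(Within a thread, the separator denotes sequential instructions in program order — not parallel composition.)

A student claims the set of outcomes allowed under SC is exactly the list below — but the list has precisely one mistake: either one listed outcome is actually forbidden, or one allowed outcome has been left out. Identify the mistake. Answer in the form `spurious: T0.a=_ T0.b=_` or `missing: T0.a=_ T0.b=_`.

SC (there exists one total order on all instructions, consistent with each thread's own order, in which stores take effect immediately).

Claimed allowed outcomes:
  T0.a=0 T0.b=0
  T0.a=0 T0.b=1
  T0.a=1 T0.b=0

missing: T0.a=1 T0.b=1

outcome vector order: (T0.a,T0.b)
SC: 4 outcomes — {00; 01; 10; 11}
SC∖claimed = {11}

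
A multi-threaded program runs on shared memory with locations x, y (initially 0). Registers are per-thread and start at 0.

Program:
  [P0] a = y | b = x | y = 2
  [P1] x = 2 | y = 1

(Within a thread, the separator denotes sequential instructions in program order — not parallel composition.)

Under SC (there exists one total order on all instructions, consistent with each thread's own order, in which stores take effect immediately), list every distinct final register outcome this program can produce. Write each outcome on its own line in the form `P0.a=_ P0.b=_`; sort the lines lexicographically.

P0.a=0 P0.b=0
P0.a=0 P0.b=2
P0.a=1 P0.b=2

outcome vector order: (P0.a,P0.b)
|SC outcomes| = 3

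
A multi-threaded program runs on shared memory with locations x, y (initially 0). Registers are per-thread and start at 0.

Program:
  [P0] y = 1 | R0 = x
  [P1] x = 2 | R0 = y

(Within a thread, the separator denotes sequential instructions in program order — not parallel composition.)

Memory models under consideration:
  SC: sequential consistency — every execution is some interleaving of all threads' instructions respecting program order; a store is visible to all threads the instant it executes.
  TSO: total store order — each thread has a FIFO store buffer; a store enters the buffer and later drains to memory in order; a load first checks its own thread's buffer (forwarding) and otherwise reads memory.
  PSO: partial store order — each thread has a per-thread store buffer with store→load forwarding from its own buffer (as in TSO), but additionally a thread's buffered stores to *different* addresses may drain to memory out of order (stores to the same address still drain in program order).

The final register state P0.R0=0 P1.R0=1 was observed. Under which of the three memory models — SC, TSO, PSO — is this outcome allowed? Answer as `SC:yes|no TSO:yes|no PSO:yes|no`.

SC:yes TSO:yes PSO:yes

outcome vector order: (P0.R0,P1.R0)
SC: 3 outcomes — {<0 1>, <2 0>, <2 1>}
TSO: 4 outcomes — {<0 0>, <0 1>, <2 0>, <2 1>}
PSO: 4 outcomes — {<0 0>, <0 1>, <2 0>, <2 1>}
target <0 1> ∈ {SC,TSO,PSO}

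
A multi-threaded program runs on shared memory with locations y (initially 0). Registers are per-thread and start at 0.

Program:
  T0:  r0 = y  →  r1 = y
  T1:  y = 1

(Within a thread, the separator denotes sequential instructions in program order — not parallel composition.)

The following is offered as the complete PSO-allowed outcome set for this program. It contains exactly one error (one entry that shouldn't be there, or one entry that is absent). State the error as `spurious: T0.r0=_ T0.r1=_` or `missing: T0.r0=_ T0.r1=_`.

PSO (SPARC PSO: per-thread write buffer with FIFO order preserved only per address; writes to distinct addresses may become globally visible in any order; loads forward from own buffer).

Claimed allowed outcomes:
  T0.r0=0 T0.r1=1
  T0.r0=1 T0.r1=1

missing: T0.r0=0 T0.r1=0

outcome vector order: (T0.r0,T0.r1)
PSO (3): <0 0>; <0 1>; <1 1>
PSO∖claimed = {<0 0>}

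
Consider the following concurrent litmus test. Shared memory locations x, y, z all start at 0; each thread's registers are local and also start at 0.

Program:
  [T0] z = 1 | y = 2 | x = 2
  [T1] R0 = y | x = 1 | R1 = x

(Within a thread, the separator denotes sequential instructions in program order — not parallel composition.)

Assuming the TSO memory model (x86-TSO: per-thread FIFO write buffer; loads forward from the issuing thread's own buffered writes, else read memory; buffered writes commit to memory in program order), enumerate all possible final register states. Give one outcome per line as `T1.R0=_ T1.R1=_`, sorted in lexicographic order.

T1.R0=0 T1.R1=1
T1.R0=0 T1.R1=2
T1.R0=2 T1.R1=1
T1.R0=2 T1.R1=2

outcome vector order: (T1.R0,T1.R1)
|TSO outcomes| = 4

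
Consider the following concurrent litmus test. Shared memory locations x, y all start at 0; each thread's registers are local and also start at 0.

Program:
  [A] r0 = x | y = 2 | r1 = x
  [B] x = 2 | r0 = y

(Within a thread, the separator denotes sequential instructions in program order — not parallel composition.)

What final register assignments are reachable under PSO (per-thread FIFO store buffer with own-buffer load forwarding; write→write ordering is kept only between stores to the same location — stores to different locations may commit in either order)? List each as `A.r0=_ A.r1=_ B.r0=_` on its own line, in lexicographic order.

outcome vector order: (A.r0,A.r1,B.r0)
|PSO outcomes| = 6

A.r0=0 A.r1=0 B.r0=0
A.r0=0 A.r1=0 B.r0=2
A.r0=0 A.r1=2 B.r0=0
A.r0=0 A.r1=2 B.r0=2
A.r0=2 A.r1=2 B.r0=0
A.r0=2 A.r1=2 B.r0=2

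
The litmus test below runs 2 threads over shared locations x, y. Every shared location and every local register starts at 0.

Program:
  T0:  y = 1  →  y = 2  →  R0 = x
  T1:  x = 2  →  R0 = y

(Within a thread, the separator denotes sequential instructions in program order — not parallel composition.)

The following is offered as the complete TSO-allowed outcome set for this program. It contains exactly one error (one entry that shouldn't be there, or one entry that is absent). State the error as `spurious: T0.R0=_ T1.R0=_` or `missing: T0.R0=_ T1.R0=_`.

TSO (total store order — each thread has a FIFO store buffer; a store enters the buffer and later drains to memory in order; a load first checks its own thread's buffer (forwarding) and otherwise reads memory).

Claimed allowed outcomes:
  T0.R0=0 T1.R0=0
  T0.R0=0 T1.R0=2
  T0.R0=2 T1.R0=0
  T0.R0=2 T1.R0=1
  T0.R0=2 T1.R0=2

missing: T0.R0=0 T1.R0=1

outcome vector order: (T0.R0,T1.R0)
under TSO → 00 01 02 20 21 22
TSO∖claimed = {01}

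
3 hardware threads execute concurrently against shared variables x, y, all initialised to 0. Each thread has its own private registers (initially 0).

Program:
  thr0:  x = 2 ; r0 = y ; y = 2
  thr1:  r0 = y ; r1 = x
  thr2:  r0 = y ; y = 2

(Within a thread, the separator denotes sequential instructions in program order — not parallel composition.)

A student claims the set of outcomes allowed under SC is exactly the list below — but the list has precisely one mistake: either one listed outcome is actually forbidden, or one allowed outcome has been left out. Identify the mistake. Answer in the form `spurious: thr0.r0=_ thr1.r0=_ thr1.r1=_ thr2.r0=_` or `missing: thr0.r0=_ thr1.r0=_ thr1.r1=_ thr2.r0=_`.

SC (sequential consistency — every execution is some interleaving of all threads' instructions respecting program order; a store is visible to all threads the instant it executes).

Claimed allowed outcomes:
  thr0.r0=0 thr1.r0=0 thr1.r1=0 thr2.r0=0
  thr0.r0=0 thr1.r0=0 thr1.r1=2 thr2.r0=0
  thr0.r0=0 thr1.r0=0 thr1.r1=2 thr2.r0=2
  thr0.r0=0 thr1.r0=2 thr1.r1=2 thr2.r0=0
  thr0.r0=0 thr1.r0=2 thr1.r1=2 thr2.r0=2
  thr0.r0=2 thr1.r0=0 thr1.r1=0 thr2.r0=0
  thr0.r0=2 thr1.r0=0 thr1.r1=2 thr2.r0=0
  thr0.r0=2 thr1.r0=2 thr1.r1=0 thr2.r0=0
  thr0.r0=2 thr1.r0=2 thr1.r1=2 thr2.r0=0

missing: thr0.r0=0 thr1.r0=0 thr1.r1=0 thr2.r0=2

outcome vector order: (thr0.r0,thr1.r0,thr1.r1,thr2.r0)
under SC → <0 0 0 0>; <0 0 0 2>; <0 0 2 0>; <0 0 2 2>; <0 2 2 0>; <0 2 2 2>; <2 0 0 0>; <2 0 2 0>; <2 2 0 0>; <2 2 2 0>
SC∖claimed = {<0 0 0 2>}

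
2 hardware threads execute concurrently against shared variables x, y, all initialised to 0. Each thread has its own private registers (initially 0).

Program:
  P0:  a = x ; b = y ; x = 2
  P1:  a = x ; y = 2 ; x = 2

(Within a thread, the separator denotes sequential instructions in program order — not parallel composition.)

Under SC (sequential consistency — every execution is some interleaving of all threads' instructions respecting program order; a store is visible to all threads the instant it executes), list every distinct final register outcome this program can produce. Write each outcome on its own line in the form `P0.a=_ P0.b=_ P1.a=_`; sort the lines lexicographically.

outcome vector order: (P0.a,P0.b,P1.a)
|SC outcomes| = 4

P0.a=0 P0.b=0 P1.a=0
P0.a=0 P0.b=0 P1.a=2
P0.a=0 P0.b=2 P1.a=0
P0.a=2 P0.b=2 P1.a=0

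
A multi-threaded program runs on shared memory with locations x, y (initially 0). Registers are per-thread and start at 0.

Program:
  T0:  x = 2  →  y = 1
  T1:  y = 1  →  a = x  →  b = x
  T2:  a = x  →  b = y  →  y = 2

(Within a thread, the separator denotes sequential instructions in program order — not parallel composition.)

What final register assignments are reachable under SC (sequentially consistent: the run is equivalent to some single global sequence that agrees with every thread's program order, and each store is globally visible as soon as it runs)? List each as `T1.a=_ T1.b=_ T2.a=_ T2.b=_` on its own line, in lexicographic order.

T1.a=0 T1.b=0 T2.a=0 T2.b=0
T1.a=0 T1.b=0 T2.a=0 T2.b=1
T1.a=0 T1.b=0 T2.a=2 T2.b=1
T1.a=0 T1.b=2 T2.a=0 T2.b=0
T1.a=0 T1.b=2 T2.a=0 T2.b=1
T1.a=0 T1.b=2 T2.a=2 T2.b=1
T1.a=2 T1.b=2 T2.a=0 T2.b=0
T1.a=2 T1.b=2 T2.a=0 T2.b=1
T1.a=2 T1.b=2 T2.a=2 T2.b=0
T1.a=2 T1.b=2 T2.a=2 T2.b=1

outcome vector order: (T1.a,T1.b,T2.a,T2.b)
|SC outcomes| = 10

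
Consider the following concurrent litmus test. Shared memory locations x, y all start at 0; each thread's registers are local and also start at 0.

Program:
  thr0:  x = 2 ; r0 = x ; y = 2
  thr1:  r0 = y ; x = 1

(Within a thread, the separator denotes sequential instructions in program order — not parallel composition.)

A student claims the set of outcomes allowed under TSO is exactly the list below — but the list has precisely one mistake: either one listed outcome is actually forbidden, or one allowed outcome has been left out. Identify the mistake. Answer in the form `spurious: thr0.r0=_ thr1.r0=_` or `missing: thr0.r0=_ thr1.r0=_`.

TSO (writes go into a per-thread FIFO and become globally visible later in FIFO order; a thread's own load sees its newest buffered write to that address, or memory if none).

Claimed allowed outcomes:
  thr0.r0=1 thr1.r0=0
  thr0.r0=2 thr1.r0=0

outcome vector order: (thr0.r0,thr1.r0)
under TSO → <1 0>; <2 0>; <2 2>
TSO∖claimed = {<2 2>}

missing: thr0.r0=2 thr1.r0=2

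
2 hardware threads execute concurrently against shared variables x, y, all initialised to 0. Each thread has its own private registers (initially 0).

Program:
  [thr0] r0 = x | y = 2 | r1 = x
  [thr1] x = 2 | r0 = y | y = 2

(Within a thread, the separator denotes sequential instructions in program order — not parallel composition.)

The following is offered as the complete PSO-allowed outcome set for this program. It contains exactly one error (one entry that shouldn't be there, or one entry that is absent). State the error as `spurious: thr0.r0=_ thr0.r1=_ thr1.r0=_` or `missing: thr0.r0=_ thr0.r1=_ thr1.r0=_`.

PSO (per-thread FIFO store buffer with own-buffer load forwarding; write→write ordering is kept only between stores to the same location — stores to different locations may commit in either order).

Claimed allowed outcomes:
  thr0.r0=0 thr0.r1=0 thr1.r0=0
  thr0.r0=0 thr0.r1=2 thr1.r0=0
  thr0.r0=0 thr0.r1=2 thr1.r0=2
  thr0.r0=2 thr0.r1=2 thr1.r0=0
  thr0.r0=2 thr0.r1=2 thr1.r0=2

missing: thr0.r0=0 thr0.r1=0 thr1.r0=2

outcome vector order: (thr0.r0,thr0.r1,thr1.r0)
PSO: 6 outcomes — {<0 0 0> <0 0 2> <0 2 0> <0 2 2> <2 2 0> <2 2 2>}
PSO∖claimed = {<0 0 2>}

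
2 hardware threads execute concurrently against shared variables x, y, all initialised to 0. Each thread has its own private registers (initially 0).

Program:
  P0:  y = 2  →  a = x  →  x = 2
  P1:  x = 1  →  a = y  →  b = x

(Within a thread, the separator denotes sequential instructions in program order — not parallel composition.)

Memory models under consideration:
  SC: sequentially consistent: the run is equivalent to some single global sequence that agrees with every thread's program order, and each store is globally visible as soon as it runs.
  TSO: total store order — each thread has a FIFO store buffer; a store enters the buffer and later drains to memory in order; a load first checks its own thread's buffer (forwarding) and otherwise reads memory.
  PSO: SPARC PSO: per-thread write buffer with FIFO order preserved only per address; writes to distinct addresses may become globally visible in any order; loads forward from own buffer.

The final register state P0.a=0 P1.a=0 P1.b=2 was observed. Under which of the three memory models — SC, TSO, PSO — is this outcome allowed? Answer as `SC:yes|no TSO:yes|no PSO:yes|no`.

outcome vector order: (P0.a,P1.a,P1.b)
under SC → 021, 022, 101, 102, 121, 122
under TSO → 001, 002, 021, 022, 101, 102, 121, 122
under PSO → 001, 002, 021, 022, 101, 102, 121, 122
target 002 ∈ {TSO,PSO}

SC:no TSO:yes PSO:yes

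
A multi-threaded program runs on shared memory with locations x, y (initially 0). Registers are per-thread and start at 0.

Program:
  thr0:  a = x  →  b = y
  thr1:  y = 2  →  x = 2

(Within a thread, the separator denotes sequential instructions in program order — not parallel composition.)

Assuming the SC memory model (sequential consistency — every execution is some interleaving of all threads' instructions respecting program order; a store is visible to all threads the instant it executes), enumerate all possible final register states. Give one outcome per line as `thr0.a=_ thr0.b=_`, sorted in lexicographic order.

thr0.a=0 thr0.b=0
thr0.a=0 thr0.b=2
thr0.a=2 thr0.b=2

outcome vector order: (thr0.a,thr0.b)
|SC outcomes| = 3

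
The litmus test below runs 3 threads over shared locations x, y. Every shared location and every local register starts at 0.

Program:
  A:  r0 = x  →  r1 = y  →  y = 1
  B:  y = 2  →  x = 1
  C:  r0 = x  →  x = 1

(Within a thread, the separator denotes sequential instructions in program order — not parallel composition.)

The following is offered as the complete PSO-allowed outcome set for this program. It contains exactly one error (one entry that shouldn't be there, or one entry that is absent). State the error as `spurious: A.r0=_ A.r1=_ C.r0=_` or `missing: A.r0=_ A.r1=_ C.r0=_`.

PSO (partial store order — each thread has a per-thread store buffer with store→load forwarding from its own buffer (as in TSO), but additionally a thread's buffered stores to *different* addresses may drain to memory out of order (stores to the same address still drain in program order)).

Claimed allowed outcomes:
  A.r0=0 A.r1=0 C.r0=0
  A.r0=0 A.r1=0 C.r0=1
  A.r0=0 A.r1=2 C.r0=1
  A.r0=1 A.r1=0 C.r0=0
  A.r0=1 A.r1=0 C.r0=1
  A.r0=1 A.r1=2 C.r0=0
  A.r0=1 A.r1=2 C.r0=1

outcome vector order: (A.r0,A.r1,C.r0)
[PSO] allowed = {<0 0 0> <0 0 1> <0 2 0> <0 2 1> <1 0 0> <1 0 1> <1 2 0> <1 2 1>}
PSO∖claimed = {<0 2 0>}

missing: A.r0=0 A.r1=2 C.r0=0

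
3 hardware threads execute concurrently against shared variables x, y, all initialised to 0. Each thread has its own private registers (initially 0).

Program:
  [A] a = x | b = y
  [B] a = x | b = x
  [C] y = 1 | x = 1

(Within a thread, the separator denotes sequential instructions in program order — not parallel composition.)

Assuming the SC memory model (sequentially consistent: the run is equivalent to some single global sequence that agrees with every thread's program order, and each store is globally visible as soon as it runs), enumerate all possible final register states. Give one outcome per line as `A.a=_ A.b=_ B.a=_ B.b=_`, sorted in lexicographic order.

A.a=0 A.b=0 B.a=0 B.b=0
A.a=0 A.b=0 B.a=0 B.b=1
A.a=0 A.b=0 B.a=1 B.b=1
A.a=0 A.b=1 B.a=0 B.b=0
A.a=0 A.b=1 B.a=0 B.b=1
A.a=0 A.b=1 B.a=1 B.b=1
A.a=1 A.b=1 B.a=0 B.b=0
A.a=1 A.b=1 B.a=0 B.b=1
A.a=1 A.b=1 B.a=1 B.b=1

outcome vector order: (A.a,A.b,B.a,B.b)
|SC outcomes| = 9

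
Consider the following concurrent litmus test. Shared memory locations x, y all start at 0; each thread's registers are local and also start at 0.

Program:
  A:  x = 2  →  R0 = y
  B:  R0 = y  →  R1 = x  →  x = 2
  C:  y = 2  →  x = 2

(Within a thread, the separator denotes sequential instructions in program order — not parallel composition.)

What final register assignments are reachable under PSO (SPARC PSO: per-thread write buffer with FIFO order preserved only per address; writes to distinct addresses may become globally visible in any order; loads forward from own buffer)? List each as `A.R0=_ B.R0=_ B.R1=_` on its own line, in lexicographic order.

A.R0=0 B.R0=0 B.R1=0
A.R0=0 B.R0=0 B.R1=2
A.R0=0 B.R0=2 B.R1=0
A.R0=0 B.R0=2 B.R1=2
A.R0=2 B.R0=0 B.R1=0
A.R0=2 B.R0=0 B.R1=2
A.R0=2 B.R0=2 B.R1=0
A.R0=2 B.R0=2 B.R1=2

outcome vector order: (A.R0,B.R0,B.R1)
|PSO outcomes| = 8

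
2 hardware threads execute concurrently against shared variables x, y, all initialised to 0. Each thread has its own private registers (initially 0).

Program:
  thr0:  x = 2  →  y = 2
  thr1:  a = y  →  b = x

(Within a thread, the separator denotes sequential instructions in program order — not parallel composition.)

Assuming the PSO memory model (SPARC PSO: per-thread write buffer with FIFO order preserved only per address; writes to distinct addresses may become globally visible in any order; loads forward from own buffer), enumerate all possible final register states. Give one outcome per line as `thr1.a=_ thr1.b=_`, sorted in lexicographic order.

thr1.a=0 thr1.b=0
thr1.a=0 thr1.b=2
thr1.a=2 thr1.b=0
thr1.a=2 thr1.b=2

outcome vector order: (thr1.a,thr1.b)
|PSO outcomes| = 4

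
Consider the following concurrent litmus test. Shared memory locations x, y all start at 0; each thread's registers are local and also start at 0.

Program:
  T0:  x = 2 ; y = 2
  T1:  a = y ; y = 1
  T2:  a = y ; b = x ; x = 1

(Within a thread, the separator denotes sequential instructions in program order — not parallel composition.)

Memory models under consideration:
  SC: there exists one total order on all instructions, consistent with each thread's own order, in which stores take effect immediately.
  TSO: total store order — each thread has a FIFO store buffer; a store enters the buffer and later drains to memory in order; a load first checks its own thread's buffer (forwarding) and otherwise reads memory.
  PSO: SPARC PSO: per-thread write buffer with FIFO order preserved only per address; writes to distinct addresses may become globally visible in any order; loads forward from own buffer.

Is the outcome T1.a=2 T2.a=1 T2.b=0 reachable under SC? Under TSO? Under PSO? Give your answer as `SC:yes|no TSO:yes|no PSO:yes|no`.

outcome vector order: (T1.a,T2.a,T2.b)
under SC → (0,0,0) (0,0,2) (0,1,0) (0,1,2) (0,2,2) (2,0,0) (2,0,2) (2,1,2) (2,2,2)
under TSO → (0,0,0) (0,0,2) (0,1,0) (0,1,2) (0,2,2) (2,0,0) (2,0,2) (2,1,2) (2,2,2)
under PSO → (0,0,0) (0,0,2) (0,1,0) (0,1,2) (0,2,0) (0,2,2) (2,0,0) (2,0,2) (2,1,0) (2,1,2) (2,2,0) (2,2,2)
target (2,1,0) ∈ {PSO}

SC:no TSO:no PSO:yes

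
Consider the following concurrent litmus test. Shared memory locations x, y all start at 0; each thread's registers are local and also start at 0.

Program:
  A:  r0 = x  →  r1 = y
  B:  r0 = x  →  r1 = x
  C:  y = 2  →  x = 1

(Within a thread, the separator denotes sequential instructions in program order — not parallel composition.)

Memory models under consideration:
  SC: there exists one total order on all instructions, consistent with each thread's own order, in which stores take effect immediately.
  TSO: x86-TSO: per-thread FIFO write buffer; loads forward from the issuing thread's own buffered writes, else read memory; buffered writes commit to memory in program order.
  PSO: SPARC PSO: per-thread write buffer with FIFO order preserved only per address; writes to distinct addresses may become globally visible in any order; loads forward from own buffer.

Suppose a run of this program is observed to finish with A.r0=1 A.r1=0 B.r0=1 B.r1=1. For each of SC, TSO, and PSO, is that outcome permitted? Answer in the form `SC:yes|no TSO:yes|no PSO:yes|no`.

SC:no TSO:no PSO:yes

outcome vector order: (A.r0,A.r1,B.r0,B.r1)
[SC] allowed = {(0,0,0,0); (0,0,0,1); (0,0,1,1); (0,2,0,0); (0,2,0,1); (0,2,1,1); (1,2,0,0); (1,2,0,1); (1,2,1,1)}
[TSO] allowed = {(0,0,0,0); (0,0,0,1); (0,0,1,1); (0,2,0,0); (0,2,0,1); (0,2,1,1); (1,2,0,0); (1,2,0,1); (1,2,1,1)}
[PSO] allowed = {(0,0,0,0); (0,0,0,1); (0,0,1,1); (0,2,0,0); (0,2,0,1); (0,2,1,1); (1,0,0,0); (1,0,0,1); (1,0,1,1); (1,2,0,0); (1,2,0,1); (1,2,1,1)}
target (1,0,1,1) ∈ {PSO}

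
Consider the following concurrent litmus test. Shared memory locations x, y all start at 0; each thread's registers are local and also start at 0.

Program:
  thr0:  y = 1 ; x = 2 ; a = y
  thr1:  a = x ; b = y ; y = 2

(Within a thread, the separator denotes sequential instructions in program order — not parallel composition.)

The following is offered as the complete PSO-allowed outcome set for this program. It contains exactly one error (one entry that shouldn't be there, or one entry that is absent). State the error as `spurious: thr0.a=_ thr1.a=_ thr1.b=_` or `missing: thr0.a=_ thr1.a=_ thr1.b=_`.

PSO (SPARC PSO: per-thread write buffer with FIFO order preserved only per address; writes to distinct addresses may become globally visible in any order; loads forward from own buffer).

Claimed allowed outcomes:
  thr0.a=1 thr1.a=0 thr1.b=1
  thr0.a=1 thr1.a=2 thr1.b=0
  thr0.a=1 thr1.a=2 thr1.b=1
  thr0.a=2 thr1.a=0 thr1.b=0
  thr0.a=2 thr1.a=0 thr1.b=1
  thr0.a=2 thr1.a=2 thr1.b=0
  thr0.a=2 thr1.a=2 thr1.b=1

outcome vector order: (thr0.a,thr1.a,thr1.b)
[PSO] allowed = {1/0/0 1/0/1 1/2/0 1/2/1 2/0/0 2/0/1 2/2/0 2/2/1}
PSO∖claimed = {1/0/0}

missing: thr0.a=1 thr1.a=0 thr1.b=0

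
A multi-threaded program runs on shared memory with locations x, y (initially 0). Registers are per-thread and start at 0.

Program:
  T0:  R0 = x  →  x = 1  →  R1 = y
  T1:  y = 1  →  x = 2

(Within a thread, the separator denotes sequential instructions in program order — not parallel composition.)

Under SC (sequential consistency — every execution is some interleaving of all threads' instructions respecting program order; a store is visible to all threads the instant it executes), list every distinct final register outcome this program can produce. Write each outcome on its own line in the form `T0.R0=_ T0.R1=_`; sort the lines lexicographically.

T0.R0=0 T0.R1=0
T0.R0=0 T0.R1=1
T0.R0=2 T0.R1=1

outcome vector order: (T0.R0,T0.R1)
|SC outcomes| = 3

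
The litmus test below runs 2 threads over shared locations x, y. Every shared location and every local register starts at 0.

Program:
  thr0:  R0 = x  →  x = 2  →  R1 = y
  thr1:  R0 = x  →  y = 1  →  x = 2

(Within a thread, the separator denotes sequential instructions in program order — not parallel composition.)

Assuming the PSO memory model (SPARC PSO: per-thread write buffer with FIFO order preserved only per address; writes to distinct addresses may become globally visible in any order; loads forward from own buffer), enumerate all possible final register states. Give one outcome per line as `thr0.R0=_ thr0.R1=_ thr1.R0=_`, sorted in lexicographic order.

thr0.R0=0 thr0.R1=0 thr1.R0=0
thr0.R0=0 thr0.R1=0 thr1.R0=2
thr0.R0=0 thr0.R1=1 thr1.R0=0
thr0.R0=0 thr0.R1=1 thr1.R0=2
thr0.R0=2 thr0.R1=0 thr1.R0=0
thr0.R0=2 thr0.R1=1 thr1.R0=0

outcome vector order: (thr0.R0,thr0.R1,thr1.R0)
|PSO outcomes| = 6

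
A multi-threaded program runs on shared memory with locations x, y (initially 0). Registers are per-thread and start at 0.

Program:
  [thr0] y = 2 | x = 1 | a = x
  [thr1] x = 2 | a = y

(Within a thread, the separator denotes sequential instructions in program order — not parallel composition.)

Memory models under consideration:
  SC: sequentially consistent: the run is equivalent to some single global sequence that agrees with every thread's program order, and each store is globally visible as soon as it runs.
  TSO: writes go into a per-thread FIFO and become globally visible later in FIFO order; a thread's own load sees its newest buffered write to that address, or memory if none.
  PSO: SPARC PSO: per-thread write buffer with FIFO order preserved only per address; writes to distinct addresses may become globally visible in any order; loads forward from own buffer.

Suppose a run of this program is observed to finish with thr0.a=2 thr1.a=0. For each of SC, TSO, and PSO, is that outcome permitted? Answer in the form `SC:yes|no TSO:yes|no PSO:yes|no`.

SC:no TSO:yes PSO:yes

outcome vector order: (thr0.a,thr1.a)
SC: 3 outcomes — {1/0; 1/2; 2/2}
TSO: 4 outcomes — {1/0; 1/2; 2/0; 2/2}
PSO: 4 outcomes — {1/0; 1/2; 2/0; 2/2}
target 2/0 ∈ {TSO,PSO}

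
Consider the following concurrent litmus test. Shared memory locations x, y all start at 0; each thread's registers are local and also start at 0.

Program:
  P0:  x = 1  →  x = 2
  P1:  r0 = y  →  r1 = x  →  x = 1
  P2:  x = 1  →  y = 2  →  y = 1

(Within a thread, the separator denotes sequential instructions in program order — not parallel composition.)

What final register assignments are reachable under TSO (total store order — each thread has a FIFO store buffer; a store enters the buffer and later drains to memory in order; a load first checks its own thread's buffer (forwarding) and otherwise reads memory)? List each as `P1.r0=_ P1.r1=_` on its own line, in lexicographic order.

P1.r0=0 P1.r1=0
P1.r0=0 P1.r1=1
P1.r0=0 P1.r1=2
P1.r0=1 P1.r1=1
P1.r0=1 P1.r1=2
P1.r0=2 P1.r1=1
P1.r0=2 P1.r1=2

outcome vector order: (P1.r0,P1.r1)
|TSO outcomes| = 7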